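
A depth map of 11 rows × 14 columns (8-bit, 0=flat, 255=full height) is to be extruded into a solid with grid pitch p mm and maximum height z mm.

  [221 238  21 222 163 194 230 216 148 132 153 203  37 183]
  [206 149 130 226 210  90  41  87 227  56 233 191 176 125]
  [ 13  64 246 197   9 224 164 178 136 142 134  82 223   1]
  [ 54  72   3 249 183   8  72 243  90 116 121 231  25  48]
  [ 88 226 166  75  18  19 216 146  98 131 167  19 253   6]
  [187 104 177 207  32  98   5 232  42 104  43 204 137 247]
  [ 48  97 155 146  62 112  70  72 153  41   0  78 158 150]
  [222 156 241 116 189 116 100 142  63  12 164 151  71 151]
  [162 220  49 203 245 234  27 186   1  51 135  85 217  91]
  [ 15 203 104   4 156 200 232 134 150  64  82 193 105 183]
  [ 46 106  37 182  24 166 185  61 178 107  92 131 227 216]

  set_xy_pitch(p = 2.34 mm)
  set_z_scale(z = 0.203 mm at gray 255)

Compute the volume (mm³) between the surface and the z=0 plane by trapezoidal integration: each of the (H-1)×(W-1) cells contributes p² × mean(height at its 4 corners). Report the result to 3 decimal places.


height_mm = gray/255 × 0.203; cell vol = 2.34² × mean(4 corners)
unit = 2.34² × 0.203 / (4×255) = 0.00108975 mm³ per gray-sum
row 0: Σ corner-gray over 13 cells = 8281  → 9.0242
row 1: Σ corner-gray over 13 cells = 7575  → 8.2549
row 2: Σ corner-gray over 13 cells = 6540  → 7.1270
row 3: Σ corner-gray over 13 cells = 6090  → 6.6366
row 4: Σ corner-gray over 13 cells = 6366  → 6.9374
row 5: Σ corner-gray over 13 cells = 5690  → 6.2007
row 6: Σ corner-gray over 13 cells = 5901  → 6.4306
row 7: Σ corner-gray over 13 cells = 6974  → 7.5999
row 8: Σ corner-gray over 13 cells = 7011  → 7.6402
row 9: Σ corner-gray over 13 cells = 6706  → 7.3079
Σ rows: total corner-gray = 67134  → 73.1594 mm³

73.159


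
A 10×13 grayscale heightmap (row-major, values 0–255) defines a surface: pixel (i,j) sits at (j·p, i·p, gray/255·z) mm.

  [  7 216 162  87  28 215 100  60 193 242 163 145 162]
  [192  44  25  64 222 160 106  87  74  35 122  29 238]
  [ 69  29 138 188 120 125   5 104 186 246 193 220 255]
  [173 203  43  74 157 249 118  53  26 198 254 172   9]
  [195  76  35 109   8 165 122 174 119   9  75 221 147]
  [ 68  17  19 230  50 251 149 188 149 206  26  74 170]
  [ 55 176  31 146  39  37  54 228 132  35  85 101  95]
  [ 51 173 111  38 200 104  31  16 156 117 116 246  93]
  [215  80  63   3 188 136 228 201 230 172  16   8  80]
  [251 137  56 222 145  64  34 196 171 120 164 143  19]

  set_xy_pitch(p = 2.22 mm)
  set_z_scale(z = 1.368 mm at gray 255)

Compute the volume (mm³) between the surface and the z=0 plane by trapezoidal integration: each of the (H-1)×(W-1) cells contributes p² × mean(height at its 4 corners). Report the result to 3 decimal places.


341.908

height_mm = gray/255 × 1.368; cell vol = 2.22² × mean(4 corners)
unit = 2.22² × 1.368 / (4×255) = 0.00660985 mm³ per gray-sum
row 0: Σ corner-gray over 12 cells = 5757  → 38.0529
row 1: Σ corner-gray over 12 cells = 5798  → 38.3239
row 2: Σ corner-gray over 12 cells = 6708  → 44.3389
row 3: Σ corner-gray over 12 cells = 5844  → 38.6280
row 4: Σ corner-gray over 12 cells = 5524  → 36.5128
row 5: Σ corner-gray over 12 cells = 5234  → 34.5960
row 6: Σ corner-gray over 12 cells = 5038  → 33.3004
row 7: Σ corner-gray over 12 cells = 5705  → 37.7092
row 8: Σ corner-gray over 12 cells = 6119  → 40.4457
Σ rows: total corner-gray = 51727  → 341.9079 mm³


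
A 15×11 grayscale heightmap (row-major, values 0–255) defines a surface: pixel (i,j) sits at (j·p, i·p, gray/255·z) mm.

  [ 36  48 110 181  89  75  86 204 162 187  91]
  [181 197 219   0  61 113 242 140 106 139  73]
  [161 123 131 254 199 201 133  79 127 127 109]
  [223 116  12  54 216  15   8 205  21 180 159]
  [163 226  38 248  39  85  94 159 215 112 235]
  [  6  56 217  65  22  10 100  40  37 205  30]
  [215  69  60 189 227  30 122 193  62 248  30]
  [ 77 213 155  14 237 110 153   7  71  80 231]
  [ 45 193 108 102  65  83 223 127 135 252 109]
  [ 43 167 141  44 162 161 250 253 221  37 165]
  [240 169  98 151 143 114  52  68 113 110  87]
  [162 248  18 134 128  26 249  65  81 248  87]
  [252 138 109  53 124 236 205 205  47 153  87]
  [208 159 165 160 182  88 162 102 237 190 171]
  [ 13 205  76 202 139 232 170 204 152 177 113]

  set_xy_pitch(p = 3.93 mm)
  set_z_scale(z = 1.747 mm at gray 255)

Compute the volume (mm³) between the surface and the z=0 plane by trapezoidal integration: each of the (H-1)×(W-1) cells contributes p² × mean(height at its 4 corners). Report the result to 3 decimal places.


height_mm = gray/255 × 1.747; cell vol = 3.93² × mean(4 corners)
unit = 3.93² × 1.747 / (4×255) = 0.0264532 mm³ per gray-sum
row 0: Σ corner-gray over 10 cells = 5099  → 134.8847
row 1: Σ corner-gray over 10 cells = 5706  → 150.9418
row 2: Σ corner-gray over 10 cells = 5054  → 133.6944
row 3: Σ corner-gray over 10 cells = 4866  → 128.7212
row 4: Σ corner-gray over 10 cells = 4370  → 115.6004
row 5: Σ corner-gray over 10 cells = 4185  → 110.7065
row 6: Σ corner-gray over 10 cells = 5033  → 133.1388
row 7: Σ corner-gray over 10 cells = 5118  → 135.3874
row 8: Σ corner-gray over 10 cells = 5810  → 153.6930
row 9: Σ corner-gray over 10 cells = 5443  → 143.9846
row 10: Σ corner-gray over 10 cells = 5006  → 132.4246
row 11: Σ corner-gray over 10 cells = 5522  → 146.0744
row 12: Σ corner-gray over 10 cells = 6148  → 162.6341
row 13: Σ corner-gray over 10 cells = 6509  → 172.1837
Σ rows: total corner-gray = 73869  → 1954.0697 mm³

1954.070


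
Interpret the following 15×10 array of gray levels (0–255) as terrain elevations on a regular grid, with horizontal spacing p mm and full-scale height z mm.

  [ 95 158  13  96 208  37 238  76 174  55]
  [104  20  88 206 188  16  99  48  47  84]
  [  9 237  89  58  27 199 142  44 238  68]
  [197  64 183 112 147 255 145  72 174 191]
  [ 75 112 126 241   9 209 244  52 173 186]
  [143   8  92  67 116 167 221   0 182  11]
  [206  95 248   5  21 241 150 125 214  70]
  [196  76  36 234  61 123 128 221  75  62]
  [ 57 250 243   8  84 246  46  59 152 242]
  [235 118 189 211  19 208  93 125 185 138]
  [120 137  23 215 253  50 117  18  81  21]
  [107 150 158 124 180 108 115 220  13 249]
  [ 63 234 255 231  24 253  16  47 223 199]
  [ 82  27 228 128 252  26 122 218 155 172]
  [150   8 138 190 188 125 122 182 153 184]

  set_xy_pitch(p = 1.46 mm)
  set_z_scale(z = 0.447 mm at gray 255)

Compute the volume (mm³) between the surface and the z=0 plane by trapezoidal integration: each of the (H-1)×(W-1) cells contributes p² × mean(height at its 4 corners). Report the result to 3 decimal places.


height_mm = gray/255 × 0.447; cell vol = 1.46² × mean(4 corners)
unit = 1.46² × 0.447 / (4×255) = 0.000934142 mm³ per gray-sum
row 0: Σ corner-gray over 9 cells = 3762  → 3.5142
row 1: Σ corner-gray over 9 cells = 3757  → 3.5096
row 2: Σ corner-gray over 9 cells = 4837  → 4.5184
row 3: Σ corner-gray over 9 cells = 5285  → 4.9369
row 4: Σ corner-gray over 9 cells = 4453  → 4.1597
row 5: Σ corner-gray over 9 cells = 4334  → 4.0486
row 6: Σ corner-gray over 9 cells = 4640  → 4.3344
row 7: Σ corner-gray over 9 cells = 4641  → 4.3354
row 8: Σ corner-gray over 9 cells = 5144  → 4.8052
row 9: Σ corner-gray over 9 cells = 4598  → 4.2952
row 10: Σ corner-gray over 9 cells = 4421  → 4.1298
row 11: Σ corner-gray over 9 cells = 5320  → 4.9696
row 12: Σ corner-gray over 9 cells = 5394  → 5.0388
row 13: Σ corner-gray over 9 cells = 5112  → 4.7753
Σ rows: total corner-gray = 65698  → 61.3713 mm³

61.371


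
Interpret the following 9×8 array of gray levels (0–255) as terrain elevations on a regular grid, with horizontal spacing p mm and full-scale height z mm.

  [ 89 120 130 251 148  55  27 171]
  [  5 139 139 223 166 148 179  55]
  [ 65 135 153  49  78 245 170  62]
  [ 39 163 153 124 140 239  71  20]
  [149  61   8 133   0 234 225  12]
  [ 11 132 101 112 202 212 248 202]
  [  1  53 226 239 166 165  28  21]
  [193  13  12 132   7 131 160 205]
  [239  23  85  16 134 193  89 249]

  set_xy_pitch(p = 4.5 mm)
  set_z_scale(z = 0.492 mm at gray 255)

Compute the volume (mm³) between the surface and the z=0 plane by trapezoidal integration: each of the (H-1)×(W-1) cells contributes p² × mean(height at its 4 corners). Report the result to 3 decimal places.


275.702

height_mm = gray/255 × 0.492; cell vol = 4.5² × mean(4 corners)
unit = 4.5² × 0.492 / (4×255) = 0.00976765 mm³ per gray-sum
row 0: Σ corner-gray over 7 cells = 3770  → 36.8240
row 1: Σ corner-gray over 7 cells = 3835  → 37.4589
row 2: Σ corner-gray over 7 cells = 3626  → 35.4175
row 3: Σ corner-gray over 7 cells = 3322  → 32.4481
row 4: Σ corner-gray over 7 cells = 3710  → 36.2380
row 5: Σ corner-gray over 7 cells = 4003  → 39.0999
row 6: Σ corner-gray over 7 cells = 3084  → 30.1234
row 7: Σ corner-gray over 7 cells = 2876  → 28.0918
Σ rows: total corner-gray = 28226  → 275.7016 mm³


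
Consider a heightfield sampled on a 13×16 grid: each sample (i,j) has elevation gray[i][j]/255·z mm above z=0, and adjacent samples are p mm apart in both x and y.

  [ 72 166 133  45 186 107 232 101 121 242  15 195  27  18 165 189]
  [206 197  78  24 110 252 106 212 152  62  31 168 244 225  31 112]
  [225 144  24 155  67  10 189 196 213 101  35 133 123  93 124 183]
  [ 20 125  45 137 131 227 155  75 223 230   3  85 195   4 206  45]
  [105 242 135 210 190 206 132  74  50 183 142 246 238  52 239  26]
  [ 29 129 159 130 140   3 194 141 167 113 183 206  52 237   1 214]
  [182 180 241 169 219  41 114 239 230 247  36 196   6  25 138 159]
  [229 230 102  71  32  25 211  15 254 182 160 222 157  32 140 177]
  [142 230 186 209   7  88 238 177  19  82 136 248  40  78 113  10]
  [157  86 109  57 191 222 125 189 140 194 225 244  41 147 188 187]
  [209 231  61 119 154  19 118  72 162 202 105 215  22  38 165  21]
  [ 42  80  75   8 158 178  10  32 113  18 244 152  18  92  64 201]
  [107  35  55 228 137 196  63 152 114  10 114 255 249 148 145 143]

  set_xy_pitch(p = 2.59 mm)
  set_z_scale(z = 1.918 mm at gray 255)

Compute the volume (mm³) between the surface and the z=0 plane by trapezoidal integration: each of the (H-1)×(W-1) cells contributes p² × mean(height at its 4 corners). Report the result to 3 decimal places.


1199.691

height_mm = gray/255 × 1.918; cell vol = 2.59² × mean(4 corners)
unit = 2.59² × 1.918 / (4×255) = 0.0126139 mm³ per gray-sum
row 0: Σ corner-gray over 15 cells = 7869  → 99.2585
row 1: Σ corner-gray over 15 cells = 7724  → 97.4294
row 2: Σ corner-gray over 15 cells = 7369  → 92.9515
row 3: Σ corner-gray over 15 cells = 8556  → 107.9242
row 4: Σ corner-gray over 15 cells = 8762  → 110.5226
row 5: Σ corner-gray over 15 cells = 8456  → 106.6628
row 6: Σ corner-gray over 15 cells = 8575  → 108.1638
row 7: Σ corner-gray over 15 cells = 7926  → 99.9774
row 8: Σ corner-gray over 15 cells = 8514  → 107.3944
row 9: Σ corner-gray over 15 cells = 8256  → 104.1400
row 10: Σ corner-gray over 15 cells = 6323  → 79.7574
row 11: Σ corner-gray over 15 cells = 6779  → 85.5093
Σ rows: total corner-gray = 95109  → 1199.6915 mm³


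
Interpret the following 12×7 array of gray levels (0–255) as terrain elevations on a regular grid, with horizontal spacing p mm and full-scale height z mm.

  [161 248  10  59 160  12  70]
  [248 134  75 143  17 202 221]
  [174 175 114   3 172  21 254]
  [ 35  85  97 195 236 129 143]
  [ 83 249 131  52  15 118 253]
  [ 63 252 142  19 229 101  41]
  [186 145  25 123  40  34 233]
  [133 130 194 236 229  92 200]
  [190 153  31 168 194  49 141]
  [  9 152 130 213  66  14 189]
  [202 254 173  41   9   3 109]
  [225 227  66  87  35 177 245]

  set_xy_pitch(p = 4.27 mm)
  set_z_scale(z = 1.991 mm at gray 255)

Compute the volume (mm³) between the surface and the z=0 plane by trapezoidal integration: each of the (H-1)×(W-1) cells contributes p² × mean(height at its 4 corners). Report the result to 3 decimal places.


height_mm = gray/255 × 1.991; cell vol = 4.27² × mean(4 corners)
unit = 4.27² × 1.991 / (4×255) = 0.0355899 mm³ per gray-sum
row 0: Σ corner-gray over 6 cells = 2820  → 100.3635
row 1: Σ corner-gray over 6 cells = 3009  → 107.0900
row 2: Σ corner-gray over 6 cells = 3060  → 108.9051
row 3: Σ corner-gray over 6 cells = 3128  → 111.3252
row 4: Σ corner-gray over 6 cells = 3056  → 108.7628
row 5: Σ corner-gray over 6 cells = 2743  → 97.6231
row 6: Σ corner-gray over 6 cells = 3248  → 115.5960
row 7: Σ corner-gray over 6 cells = 3616  → 128.6931
row 8: Σ corner-gray over 6 cells = 2869  → 102.1074
row 9: Σ corner-gray over 6 cells = 2619  → 93.2100
row 10: Σ corner-gray over 6 cells = 2925  → 104.1005
Σ rows: total corner-gray = 33093  → 1177.7768 mm³

1177.777


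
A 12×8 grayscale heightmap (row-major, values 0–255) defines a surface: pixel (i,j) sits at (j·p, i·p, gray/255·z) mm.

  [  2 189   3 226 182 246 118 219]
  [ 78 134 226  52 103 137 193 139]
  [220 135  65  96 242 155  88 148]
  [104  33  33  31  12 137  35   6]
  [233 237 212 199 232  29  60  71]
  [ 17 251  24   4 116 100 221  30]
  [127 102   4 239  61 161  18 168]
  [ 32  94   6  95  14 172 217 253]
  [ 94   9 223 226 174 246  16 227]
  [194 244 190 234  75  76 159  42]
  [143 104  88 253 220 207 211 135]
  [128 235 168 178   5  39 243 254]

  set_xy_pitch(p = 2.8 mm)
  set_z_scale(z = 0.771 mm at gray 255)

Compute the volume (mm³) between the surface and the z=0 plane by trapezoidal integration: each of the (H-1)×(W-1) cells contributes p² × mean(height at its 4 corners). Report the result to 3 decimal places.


height_mm = gray/255 × 0.771; cell vol = 2.8² × mean(4 corners)
unit = 2.8² × 0.771 / (4×255) = 0.00592612 mm³ per gray-sum
row 0: Σ corner-gray over 7 cells = 4056  → 24.0363
row 1: Σ corner-gray over 7 cells = 3837  → 22.7385
row 2: Σ corner-gray over 7 cells = 2602  → 15.4198
row 3: Σ corner-gray over 7 cells = 2914  → 17.2687
row 4: Σ corner-gray over 7 cells = 3721  → 22.0511
row 5: Σ corner-gray over 7 cells = 2944  → 17.4465
row 6: Σ corner-gray over 7 cells = 2946  → 17.4583
row 7: Σ corner-gray over 7 cells = 3590  → 21.2748
row 8: Σ corner-gray over 7 cells = 4301  → 25.4882
row 9: Σ corner-gray over 7 cells = 4636  → 27.4735
row 10: Σ corner-gray over 7 cells = 4562  → 27.0349
Σ rows: total corner-gray = 40109  → 237.6907 mm³

237.691


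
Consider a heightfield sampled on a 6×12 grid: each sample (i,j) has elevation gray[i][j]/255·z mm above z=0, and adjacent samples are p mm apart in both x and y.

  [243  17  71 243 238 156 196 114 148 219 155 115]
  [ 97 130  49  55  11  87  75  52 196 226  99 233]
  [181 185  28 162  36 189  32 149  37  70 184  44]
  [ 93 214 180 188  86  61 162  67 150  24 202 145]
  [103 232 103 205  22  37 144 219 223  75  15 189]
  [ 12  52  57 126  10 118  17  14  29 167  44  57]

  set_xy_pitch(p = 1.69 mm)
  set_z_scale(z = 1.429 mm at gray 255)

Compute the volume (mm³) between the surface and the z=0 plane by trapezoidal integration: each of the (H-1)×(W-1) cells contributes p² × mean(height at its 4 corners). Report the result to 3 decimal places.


102.526

height_mm = gray/255 × 1.429; cell vol = 1.69² × mean(4 corners)
unit = 1.69² × 1.429 / (4×255) = 0.00400134 mm³ per gray-sum
row 0: Σ corner-gray over 11 cells = 5762  → 23.0557
row 1: Σ corner-gray over 11 cells = 4659  → 18.6422
row 2: Σ corner-gray over 11 cells = 5275  → 21.1071
row 3: Σ corner-gray over 11 cells = 5748  → 22.9997
row 4: Σ corner-gray over 11 cells = 4179  → 16.7216
Σ rows: total corner-gray = 25623  → 102.5263 mm³


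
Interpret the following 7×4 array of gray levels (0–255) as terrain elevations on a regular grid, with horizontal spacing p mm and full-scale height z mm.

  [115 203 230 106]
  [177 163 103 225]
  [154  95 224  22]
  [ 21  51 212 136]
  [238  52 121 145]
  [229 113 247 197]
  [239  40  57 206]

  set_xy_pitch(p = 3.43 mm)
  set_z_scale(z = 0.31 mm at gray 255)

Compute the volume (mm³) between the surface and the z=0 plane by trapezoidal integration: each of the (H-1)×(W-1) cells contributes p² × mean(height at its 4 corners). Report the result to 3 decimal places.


height_mm = gray/255 × 0.31; cell vol = 3.43² × mean(4 corners)
unit = 3.43² × 0.31 / (4×255) = 0.00357561 mm³ per gray-sum
row 0: Σ corner-gray over 3 cells = 2021  → 7.2263
row 1: Σ corner-gray over 3 cells = 1748  → 6.2502
row 2: Σ corner-gray over 3 cells = 1497  → 5.3527
row 3: Σ corner-gray over 3 cells = 1412  → 5.0488
row 4: Σ corner-gray over 3 cells = 1875  → 6.7043
row 5: Σ corner-gray over 3 cells = 1785  → 6.3825
Σ rows: total corner-gray = 10338  → 36.9646 mm³

36.965


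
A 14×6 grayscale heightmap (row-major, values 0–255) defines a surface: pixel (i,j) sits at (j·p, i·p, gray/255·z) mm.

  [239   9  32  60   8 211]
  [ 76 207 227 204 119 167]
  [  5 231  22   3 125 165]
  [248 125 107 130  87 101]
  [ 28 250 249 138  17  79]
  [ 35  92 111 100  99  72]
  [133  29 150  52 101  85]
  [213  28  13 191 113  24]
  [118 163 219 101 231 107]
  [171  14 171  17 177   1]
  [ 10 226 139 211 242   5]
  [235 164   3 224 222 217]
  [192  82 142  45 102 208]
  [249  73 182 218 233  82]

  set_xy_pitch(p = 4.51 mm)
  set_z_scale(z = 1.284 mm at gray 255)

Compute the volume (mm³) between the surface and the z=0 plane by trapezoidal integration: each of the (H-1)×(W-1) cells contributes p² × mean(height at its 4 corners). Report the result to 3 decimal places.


height_mm = gray/255 × 1.284; cell vol = 4.51² × mean(4 corners)
unit = 4.51² × 1.284 / (4×255) = 0.0256046 mm³ per gray-sum
row 0: Σ corner-gray over 5 cells = 2425  → 62.0911
row 1: Σ corner-gray over 5 cells = 2689  → 68.8508
row 2: Σ corner-gray over 5 cells = 2179  → 55.7924
row 3: Σ corner-gray over 5 cells = 2662  → 68.1594
row 4: Σ corner-gray over 5 cells = 2326  → 59.5563
row 5: Σ corner-gray over 5 cells = 1793  → 45.9090
row 6: Σ corner-gray over 5 cells = 1809  → 46.3187
row 7: Σ corner-gray over 5 cells = 2580  → 66.0599
row 8: Σ corner-gray over 5 cells = 2583  → 66.1367
row 9: Σ corner-gray over 5 cells = 2581  → 66.0855
row 10: Σ corner-gray over 5 cells = 3329  → 85.2377
row 11: Σ corner-gray over 5 cells = 2820  → 72.2050
row 12: Σ corner-gray over 5 cells = 2885  → 73.8693
Σ rows: total corner-gray = 32661  → 836.2717 mm³

836.272


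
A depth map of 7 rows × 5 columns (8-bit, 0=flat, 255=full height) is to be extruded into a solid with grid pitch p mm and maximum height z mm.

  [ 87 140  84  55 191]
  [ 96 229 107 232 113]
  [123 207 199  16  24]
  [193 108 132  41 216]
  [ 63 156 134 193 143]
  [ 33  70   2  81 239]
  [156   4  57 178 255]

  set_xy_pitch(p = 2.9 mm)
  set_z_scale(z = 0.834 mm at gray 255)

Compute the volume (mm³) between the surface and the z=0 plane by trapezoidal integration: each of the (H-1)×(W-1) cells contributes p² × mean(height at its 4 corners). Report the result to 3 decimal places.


height_mm = gray/255 × 0.834; cell vol = 2.9² × mean(4 corners)
unit = 2.9² × 0.834 / (4×255) = 0.00687641 mm³ per gray-sum
row 0: Σ corner-gray over 4 cells = 2181  → 14.9975
row 1: Σ corner-gray over 4 cells = 2336  → 16.0633
row 2: Σ corner-gray over 4 cells = 1962  → 13.4915
row 3: Σ corner-gray over 4 cells = 2143  → 14.7362
row 4: Σ corner-gray over 4 cells = 1750  → 12.0337
row 5: Σ corner-gray over 4 cells = 1467  → 10.0877
Σ rows: total corner-gray = 11839  → 81.4098 mm³

81.410


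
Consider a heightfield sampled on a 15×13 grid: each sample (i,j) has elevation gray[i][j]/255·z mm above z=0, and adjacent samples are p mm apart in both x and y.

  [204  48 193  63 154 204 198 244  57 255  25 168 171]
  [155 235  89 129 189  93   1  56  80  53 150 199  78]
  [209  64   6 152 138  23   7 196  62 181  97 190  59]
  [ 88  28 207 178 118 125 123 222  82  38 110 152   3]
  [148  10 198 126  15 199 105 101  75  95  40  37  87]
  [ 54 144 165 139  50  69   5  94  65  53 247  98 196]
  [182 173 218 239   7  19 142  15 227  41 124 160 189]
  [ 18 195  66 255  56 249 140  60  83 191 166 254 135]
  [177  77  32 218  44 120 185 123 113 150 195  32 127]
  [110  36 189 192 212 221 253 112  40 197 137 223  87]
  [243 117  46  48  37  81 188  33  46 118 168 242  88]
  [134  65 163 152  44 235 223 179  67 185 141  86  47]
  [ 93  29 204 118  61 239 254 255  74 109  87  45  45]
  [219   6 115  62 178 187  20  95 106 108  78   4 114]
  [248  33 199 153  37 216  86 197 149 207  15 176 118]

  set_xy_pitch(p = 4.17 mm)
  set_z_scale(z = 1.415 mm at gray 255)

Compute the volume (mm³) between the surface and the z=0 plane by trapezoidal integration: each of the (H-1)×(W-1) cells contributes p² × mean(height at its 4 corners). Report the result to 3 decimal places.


height_mm = gray/255 × 1.415; cell vol = 4.17² × mean(4 corners)
unit = 4.17² × 1.415 / (4×255) = 0.0241228 mm³ per gray-sum
row 0: Σ corner-gray over 12 cells = 6374  → 153.7590
row 1: Σ corner-gray over 12 cells = 5281  → 127.3927
row 2: Σ corner-gray over 12 cells = 5357  → 129.2260
row 3: Σ corner-gray over 12 cells = 5094  → 122.8817
row 4: Σ corner-gray over 12 cells = 4745  → 114.4629
row 5: Σ corner-gray over 12 cells = 5609  → 135.3050
row 6: Σ corner-gray over 12 cells = 6684  → 161.2370
row 7: Σ corner-gray over 12 cells = 6465  → 155.9541
row 8: Σ corner-gray over 12 cells = 6703  → 161.6954
row 9: Σ corner-gray over 12 cells = 6400  → 154.3862
row 10: Σ corner-gray over 12 cells = 5840  → 140.8774
row 11: Σ corner-gray over 12 cells = 6349  → 153.1559
row 12: Σ corner-gray over 12 cells = 5339  → 128.7918
row 13: Σ corner-gray over 12 cells = 5553  → 133.9541
Σ rows: total corner-gray = 81793  → 1973.0792 mm³

1973.079


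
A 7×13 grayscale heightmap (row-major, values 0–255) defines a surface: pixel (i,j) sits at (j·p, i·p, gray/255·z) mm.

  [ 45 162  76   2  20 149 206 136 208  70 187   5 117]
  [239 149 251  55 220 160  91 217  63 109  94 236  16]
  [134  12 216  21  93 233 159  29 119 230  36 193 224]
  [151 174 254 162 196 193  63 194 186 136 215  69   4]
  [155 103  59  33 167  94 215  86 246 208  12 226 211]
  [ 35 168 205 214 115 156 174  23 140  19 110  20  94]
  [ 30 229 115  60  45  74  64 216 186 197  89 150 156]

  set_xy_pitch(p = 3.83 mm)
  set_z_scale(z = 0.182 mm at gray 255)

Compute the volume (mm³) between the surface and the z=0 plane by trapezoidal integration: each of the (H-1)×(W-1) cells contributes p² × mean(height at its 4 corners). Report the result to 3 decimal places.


height_mm = gray/255 × 0.182; cell vol = 3.83² × mean(4 corners)
unit = 3.83² × 0.182 / (4×255) = 0.00261739 mm³ per gray-sum
row 0: Σ corner-gray over 12 cells = 6149  → 16.0943
row 1: Σ corner-gray over 12 cells = 6585  → 17.2355
row 2: Σ corner-gray over 12 cells = 6879  → 18.0050
row 3: Σ corner-gray over 12 cells = 7103  → 18.5913
row 4: Σ corner-gray over 12 cells = 6081  → 15.9164
row 5: Σ corner-gray over 12 cells = 5853  → 15.3196
Σ rows: total corner-gray = 38650  → 101.1622 mm³

101.162


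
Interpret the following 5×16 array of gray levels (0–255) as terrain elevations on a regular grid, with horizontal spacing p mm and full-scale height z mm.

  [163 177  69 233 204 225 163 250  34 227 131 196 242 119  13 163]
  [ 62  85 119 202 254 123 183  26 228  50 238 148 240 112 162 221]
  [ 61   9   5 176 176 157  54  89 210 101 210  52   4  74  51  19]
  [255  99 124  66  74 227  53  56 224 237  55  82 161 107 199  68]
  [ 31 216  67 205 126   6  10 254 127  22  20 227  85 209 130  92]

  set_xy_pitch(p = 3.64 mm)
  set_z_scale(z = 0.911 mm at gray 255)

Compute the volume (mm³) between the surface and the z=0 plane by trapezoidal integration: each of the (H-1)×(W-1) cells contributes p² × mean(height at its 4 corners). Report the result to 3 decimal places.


height_mm = gray/255 × 0.911; cell vol = 3.64² × mean(4 corners)
unit = 3.64² × 0.911 / (4×255) = 0.0118337 mm³ per gray-sum
row 0: Σ corner-gray over 15 cells = 9515  → 112.5978
row 1: Σ corner-gray over 15 cells = 7439  → 88.0310
row 2: Σ corner-gray over 15 cells = 6667  → 78.8954
row 3: Σ corner-gray over 15 cells = 7382  → 87.3565
Σ rows: total corner-gray = 31003  → 366.8806 mm³

366.881


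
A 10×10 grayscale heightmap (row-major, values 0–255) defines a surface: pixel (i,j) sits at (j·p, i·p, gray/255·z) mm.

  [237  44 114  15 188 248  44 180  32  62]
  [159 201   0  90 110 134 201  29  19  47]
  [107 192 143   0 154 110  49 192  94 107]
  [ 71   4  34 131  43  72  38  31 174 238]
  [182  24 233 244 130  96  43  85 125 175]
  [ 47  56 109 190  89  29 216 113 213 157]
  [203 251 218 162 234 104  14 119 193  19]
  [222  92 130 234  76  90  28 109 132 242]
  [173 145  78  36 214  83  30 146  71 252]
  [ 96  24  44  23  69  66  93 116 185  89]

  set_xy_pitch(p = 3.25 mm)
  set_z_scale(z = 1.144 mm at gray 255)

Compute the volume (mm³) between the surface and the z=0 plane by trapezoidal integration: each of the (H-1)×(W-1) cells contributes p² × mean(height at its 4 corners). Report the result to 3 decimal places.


height_mm = gray/255 × 1.144; cell vol = 3.25² × mean(4 corners)
unit = 3.25² × 1.144 / (4×255) = 0.0118466 mm³ per gray-sum
row 0: Σ corner-gray over 9 cells = 3803  → 45.0525
row 1: Σ corner-gray over 9 cells = 3856  → 45.6804
row 2: Σ corner-gray over 9 cells = 3445  → 40.8114
row 3: Σ corner-gray over 9 cells = 3680  → 43.5954
row 4: Σ corner-gray over 9 cells = 4551  → 53.9137
row 5: Σ corner-gray over 9 cells = 5046  → 59.7778
row 6: Σ corner-gray over 9 cells = 5058  → 59.9199
row 7: Σ corner-gray over 9 cells = 4277  → 50.6678
row 8: Σ corner-gray over 9 cells = 3456  → 40.9417
Σ rows: total corner-gray = 37172  → 440.3606 mm³

440.361


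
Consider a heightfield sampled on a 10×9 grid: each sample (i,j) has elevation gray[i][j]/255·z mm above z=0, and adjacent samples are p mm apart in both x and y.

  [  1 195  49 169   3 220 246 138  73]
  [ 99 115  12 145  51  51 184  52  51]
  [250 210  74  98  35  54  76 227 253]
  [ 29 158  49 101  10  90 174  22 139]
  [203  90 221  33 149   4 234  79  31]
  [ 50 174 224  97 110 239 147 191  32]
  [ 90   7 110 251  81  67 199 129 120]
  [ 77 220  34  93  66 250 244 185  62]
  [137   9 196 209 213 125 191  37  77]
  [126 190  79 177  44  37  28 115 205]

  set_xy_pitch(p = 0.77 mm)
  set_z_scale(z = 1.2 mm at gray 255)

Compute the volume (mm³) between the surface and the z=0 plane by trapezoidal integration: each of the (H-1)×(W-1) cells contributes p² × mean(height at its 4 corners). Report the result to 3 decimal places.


24.252

height_mm = gray/255 × 1.2; cell vol = 0.77² × mean(4 corners)
unit = 0.77² × 1.2 / (4×255) = 0.000697529 mm³ per gray-sum
row 0: Σ corner-gray over 8 cells = 3484  → 2.4302
row 1: Σ corner-gray over 8 cells = 3421  → 2.3862
row 2: Σ corner-gray over 8 cells = 3427  → 2.3904
row 3: Σ corner-gray over 8 cells = 3230  → 2.2530
row 4: Σ corner-gray over 8 cells = 4300  → 2.9994
row 5: Σ corner-gray over 8 cells = 4344  → 3.0301
row 6: Σ corner-gray over 8 cells = 4221  → 2.9443
row 7: Σ corner-gray over 8 cells = 4497  → 3.1368
row 8: Σ corner-gray over 8 cells = 3845  → 2.6820
Σ rows: total corner-gray = 34769  → 24.2524 mm³


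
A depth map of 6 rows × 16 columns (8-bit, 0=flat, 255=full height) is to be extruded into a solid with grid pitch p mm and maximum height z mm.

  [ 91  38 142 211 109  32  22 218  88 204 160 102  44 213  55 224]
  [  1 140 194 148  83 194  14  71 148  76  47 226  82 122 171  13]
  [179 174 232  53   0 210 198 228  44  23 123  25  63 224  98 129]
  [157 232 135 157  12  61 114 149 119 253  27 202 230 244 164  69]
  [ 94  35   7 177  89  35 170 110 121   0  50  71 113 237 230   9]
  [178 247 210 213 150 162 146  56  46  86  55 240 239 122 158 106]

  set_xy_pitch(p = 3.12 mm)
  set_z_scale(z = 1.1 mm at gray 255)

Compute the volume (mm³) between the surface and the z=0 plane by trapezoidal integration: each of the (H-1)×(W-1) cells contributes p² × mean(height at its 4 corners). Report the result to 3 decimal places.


height_mm = gray/255 × 1.1; cell vol = 3.12² × mean(4 corners)
unit = 3.12² × 1.1 / (4×255) = 0.0104979 mm³ per gray-sum
row 0: Σ corner-gray over 15 cells = 7037  → 73.8736
row 1: Σ corner-gray over 15 cells = 7144  → 74.9969
row 2: Σ corner-gray over 15 cells = 8122  → 85.2638
row 3: Σ corner-gray over 15 cells = 7417  → 77.8628
row 4: Σ corner-gray over 15 cells = 7537  → 79.1225
Σ rows: total corner-gray = 37257  → 391.1196 mm³

391.120


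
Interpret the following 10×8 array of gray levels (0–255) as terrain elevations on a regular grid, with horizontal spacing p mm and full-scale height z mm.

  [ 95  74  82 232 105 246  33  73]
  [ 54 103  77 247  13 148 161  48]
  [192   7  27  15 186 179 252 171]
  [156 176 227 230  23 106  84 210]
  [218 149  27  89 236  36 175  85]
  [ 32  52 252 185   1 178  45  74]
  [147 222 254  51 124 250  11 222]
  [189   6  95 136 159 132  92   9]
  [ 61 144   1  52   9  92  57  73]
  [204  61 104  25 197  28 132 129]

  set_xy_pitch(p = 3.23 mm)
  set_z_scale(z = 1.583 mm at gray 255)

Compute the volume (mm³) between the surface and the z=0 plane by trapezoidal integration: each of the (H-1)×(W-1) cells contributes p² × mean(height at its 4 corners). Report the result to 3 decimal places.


474.620

height_mm = gray/255 × 1.583; cell vol = 3.23² × mean(4 corners)
unit = 3.23² × 1.583 / (4×255) = 0.0161915 mm³ per gray-sum
row 0: Σ corner-gray over 7 cells = 3312  → 53.6261
row 1: Σ corner-gray over 7 cells = 3295  → 53.3508
row 2: Σ corner-gray over 7 cells = 3753  → 60.7665
row 3: Σ corner-gray over 7 cells = 3785  → 61.2846
row 4: Σ corner-gray over 7 cells = 3259  → 52.7679
row 5: Σ corner-gray over 7 cells = 3725  → 60.3132
row 6: Σ corner-gray over 7 cells = 3631  → 58.7912
row 7: Σ corner-gray over 7 cells = 2282  → 36.9489
row 8: Σ corner-gray over 7 cells = 2271  → 36.7708
Σ rows: total corner-gray = 29313  → 474.6200 mm³


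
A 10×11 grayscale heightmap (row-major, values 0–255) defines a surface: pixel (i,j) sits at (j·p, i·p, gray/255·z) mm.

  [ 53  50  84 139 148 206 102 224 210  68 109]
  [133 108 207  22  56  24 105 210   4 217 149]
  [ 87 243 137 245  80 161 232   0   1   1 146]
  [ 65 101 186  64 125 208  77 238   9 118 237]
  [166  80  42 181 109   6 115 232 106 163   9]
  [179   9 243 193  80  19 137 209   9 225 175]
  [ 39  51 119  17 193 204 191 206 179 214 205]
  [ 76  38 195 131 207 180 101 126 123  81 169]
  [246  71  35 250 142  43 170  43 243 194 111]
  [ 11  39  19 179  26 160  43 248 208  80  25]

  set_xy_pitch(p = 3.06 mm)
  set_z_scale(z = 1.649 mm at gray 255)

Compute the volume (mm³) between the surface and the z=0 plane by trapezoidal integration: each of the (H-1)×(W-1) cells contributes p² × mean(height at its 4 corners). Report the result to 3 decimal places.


687.015

height_mm = gray/255 × 1.649; cell vol = 3.06² × mean(4 corners)
unit = 3.06² × 1.649 / (4×255) = 0.0151378 mm³ per gray-sum
row 0: Σ corner-gray over 10 cells = 4812  → 72.8432
row 1: Σ corner-gray over 10 cells = 4621  → 69.9519
row 2: Σ corner-gray over 10 cells = 4987  → 75.4923
row 3: Σ corner-gray over 10 cells = 4797  → 72.6161
row 4: Σ corner-gray over 10 cells = 4845  → 73.3427
row 5: Σ corner-gray over 10 cells = 5594  → 84.6810
row 6: Σ corner-gray over 10 cells = 5601  → 84.7869
row 7: Σ corner-gray over 10 cells = 5348  → 80.9571
row 8: Σ corner-gray over 10 cells = 4779  → 72.3436
Σ rows: total corner-gray = 45384  → 687.0148 mm³


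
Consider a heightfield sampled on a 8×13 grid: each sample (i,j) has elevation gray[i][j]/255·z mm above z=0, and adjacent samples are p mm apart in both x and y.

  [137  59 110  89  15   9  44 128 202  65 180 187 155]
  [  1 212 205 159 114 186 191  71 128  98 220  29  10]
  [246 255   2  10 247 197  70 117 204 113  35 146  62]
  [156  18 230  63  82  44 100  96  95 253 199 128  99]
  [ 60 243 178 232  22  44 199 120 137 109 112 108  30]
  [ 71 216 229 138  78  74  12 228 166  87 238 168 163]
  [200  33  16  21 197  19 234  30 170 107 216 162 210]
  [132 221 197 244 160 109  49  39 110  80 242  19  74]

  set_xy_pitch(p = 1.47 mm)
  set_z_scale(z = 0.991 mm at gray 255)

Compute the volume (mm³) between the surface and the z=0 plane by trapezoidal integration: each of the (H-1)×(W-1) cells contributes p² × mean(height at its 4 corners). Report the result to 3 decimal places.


height_mm = gray/255 × 0.991; cell vol = 1.47² × mean(4 corners)
unit = 1.47² × 0.991 / (4×255) = 0.00209946 mm³ per gray-sum
row 0: Σ corner-gray over 12 cells = 5705  → 11.9774
row 1: Σ corner-gray over 12 cells = 6337  → 13.3043
row 2: Σ corner-gray over 12 cells = 5971  → 12.5359
row 3: Σ corner-gray over 12 cells = 5969  → 12.5317
row 4: Σ corner-gray over 12 cells = 6600  → 13.8565
row 5: Σ corner-gray over 12 cells = 6322  → 13.2728
row 6: Σ corner-gray over 12 cells = 5966  → 12.5254
Σ rows: total corner-gray = 42870  → 90.0040 mm³

90.004


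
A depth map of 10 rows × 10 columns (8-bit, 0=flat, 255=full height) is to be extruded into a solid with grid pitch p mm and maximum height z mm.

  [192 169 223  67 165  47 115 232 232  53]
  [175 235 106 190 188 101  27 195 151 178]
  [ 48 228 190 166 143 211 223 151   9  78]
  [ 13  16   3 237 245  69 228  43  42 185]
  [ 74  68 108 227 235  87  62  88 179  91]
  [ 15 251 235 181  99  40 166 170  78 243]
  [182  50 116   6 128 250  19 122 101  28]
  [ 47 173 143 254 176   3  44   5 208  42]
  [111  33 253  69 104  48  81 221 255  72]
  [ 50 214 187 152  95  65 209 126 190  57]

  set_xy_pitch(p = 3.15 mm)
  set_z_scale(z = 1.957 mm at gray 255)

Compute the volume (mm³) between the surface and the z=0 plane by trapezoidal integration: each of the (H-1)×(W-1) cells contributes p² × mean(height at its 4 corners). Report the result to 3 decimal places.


height_mm = gray/255 × 1.957; cell vol = 3.15² × mean(4 corners)
unit = 3.15² × 1.957 / (4×255) = 0.0190376 mm³ per gray-sum
row 0: Σ corner-gray over 9 cells = 5484  → 104.4021
row 1: Σ corner-gray over 9 cells = 5507  → 104.8400
row 2: Σ corner-gray over 9 cells = 4732  → 90.0858
row 3: Σ corner-gray over 9 cells = 4237  → 80.6622
row 4: Σ corner-gray over 9 cells = 4971  → 94.6358
row 5: Σ corner-gray over 9 cells = 4492  → 85.5168
row 6: Σ corner-gray over 9 cells = 3895  → 74.1514
row 7: Σ corner-gray over 9 cells = 4412  → 83.9938
row 8: Σ corner-gray over 9 cells = 4894  → 93.1699
Σ rows: total corner-gray = 42624  → 811.4578 mm³

811.458


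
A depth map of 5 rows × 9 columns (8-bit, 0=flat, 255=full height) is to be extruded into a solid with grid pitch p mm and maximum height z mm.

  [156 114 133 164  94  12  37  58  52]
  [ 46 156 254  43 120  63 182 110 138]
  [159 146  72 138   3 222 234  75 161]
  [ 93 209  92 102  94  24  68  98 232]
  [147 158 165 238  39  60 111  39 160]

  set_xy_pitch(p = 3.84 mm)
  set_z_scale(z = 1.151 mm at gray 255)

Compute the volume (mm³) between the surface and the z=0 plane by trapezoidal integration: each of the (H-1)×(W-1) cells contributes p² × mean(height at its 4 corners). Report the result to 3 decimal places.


250.207

height_mm = gray/255 × 1.151; cell vol = 3.84² × mean(4 corners)
unit = 3.84² × 1.151 / (4×255) = 0.0166394 mm³ per gray-sum
row 0: Σ corner-gray over 8 cells = 3472  → 57.7720
row 1: Σ corner-gray over 8 cells = 4140  → 68.8871
row 2: Σ corner-gray over 8 cells = 3799  → 63.2131
row 3: Σ corner-gray over 8 cells = 3626  → 60.3345
Σ rows: total corner-gray = 15037  → 250.2066 mm³


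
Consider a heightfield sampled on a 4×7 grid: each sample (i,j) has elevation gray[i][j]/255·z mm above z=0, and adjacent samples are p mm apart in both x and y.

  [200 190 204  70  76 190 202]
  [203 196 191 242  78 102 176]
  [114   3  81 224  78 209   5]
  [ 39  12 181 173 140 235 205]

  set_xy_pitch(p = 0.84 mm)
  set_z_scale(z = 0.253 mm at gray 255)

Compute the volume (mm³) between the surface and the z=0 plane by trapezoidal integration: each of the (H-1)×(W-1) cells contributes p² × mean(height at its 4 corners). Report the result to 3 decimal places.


1.785

height_mm = gray/255 × 0.253; cell vol = 0.84² × mean(4 corners)
unit = 0.84² × 0.253 / (4×255) = 0.000175016 mm³ per gray-sum
row 0: Σ corner-gray over 6 cells = 3859  → 0.6754
row 1: Σ corner-gray over 6 cells = 3306  → 0.5786
row 2: Σ corner-gray over 6 cells = 3035  → 0.5312
Σ rows: total corner-gray = 10200  → 1.7852 mm³


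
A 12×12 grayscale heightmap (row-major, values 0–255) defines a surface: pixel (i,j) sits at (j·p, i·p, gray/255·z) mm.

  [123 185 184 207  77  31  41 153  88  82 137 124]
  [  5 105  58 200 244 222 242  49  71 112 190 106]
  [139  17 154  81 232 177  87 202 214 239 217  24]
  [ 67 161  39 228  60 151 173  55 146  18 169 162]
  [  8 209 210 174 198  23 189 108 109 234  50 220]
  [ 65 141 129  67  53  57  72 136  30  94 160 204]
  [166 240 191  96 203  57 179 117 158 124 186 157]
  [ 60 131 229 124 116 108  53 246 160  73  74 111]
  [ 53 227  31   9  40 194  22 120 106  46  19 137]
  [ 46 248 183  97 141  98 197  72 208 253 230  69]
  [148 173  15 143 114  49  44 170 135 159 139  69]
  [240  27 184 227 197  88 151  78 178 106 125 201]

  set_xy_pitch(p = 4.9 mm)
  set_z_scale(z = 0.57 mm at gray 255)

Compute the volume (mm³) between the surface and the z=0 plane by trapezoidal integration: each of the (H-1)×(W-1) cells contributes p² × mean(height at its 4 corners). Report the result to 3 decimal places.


height_mm = gray/255 × 0.57; cell vol = 4.9² × mean(4 corners)
unit = 4.9² × 0.57 / (4×255) = 0.0134174 mm³ per gray-sum
row 0: Σ corner-gray over 11 cells = 5714  → 76.6668
row 1: Σ corner-gray over 11 cells = 6500  → 87.2128
row 2: Σ corner-gray over 11 cells = 6032  → 80.9335
row 3: Σ corner-gray over 11 cells = 5865  → 78.6928
row 4: Σ corner-gray over 11 cells = 5383  → 72.2256
row 5: Σ corner-gray over 11 cells = 5572  → 74.7615
row 6: Σ corner-gray over 11 cells = 6224  → 83.5096
row 7: Σ corner-gray over 11 cells = 4617  → 61.9479
row 8: Σ corner-gray over 11 cells = 5387  → 72.2793
row 9: Σ corner-gray over 11 cells = 6068  → 81.4165
row 10: Σ corner-gray over 11 cells = 5662  → 75.9691
Σ rows: total corner-gray = 63024  → 845.6153 mm³

845.615


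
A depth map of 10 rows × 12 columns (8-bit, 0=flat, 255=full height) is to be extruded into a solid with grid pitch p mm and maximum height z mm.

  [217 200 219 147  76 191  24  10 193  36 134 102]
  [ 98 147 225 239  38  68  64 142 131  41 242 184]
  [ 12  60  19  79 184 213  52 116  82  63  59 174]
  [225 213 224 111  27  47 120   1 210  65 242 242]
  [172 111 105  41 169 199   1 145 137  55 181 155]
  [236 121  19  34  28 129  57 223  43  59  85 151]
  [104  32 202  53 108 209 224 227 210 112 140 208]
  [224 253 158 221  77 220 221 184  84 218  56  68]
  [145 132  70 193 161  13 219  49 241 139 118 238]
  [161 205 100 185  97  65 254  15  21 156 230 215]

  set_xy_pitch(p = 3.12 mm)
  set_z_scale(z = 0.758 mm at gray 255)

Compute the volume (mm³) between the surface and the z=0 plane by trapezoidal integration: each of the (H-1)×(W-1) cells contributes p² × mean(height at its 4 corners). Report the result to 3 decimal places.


height_mm = gray/255 × 0.758; cell vol = 3.12² × mean(4 corners)
unit = 3.12² × 0.758 / (4×255) = 0.007234 mm³ per gray-sum
row 0: Σ corner-gray over 11 cells = 5735  → 41.4870
row 1: Σ corner-gray over 11 cells = 4996  → 36.1410
row 2: Σ corner-gray over 11 cells = 5027  → 36.3653
row 3: Σ corner-gray over 11 cells = 5602  → 40.5248
row 4: Σ corner-gray over 11 cells = 4598  → 33.2619
row 5: Σ corner-gray over 11 cells = 5329  → 38.5500
row 6: Σ corner-gray over 11 cells = 7022  → 50.7971
row 7: Σ corner-gray over 11 cells = 6729  → 48.6776
row 8: Σ corner-gray over 11 cells = 6085  → 44.0189
Σ rows: total corner-gray = 51123  → 369.8235 mm³

369.824
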